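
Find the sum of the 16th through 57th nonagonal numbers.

213605

Σ i(7i−5)/2 = (7Σi² − 5Σi) / 2 over i = 16..57.
Σi = 1653 − 120 = 1533 and Σi² = 63365 − 1240 = 62125.
(7·62125 − 5·1533) / 2 = 427210/2 = 213605.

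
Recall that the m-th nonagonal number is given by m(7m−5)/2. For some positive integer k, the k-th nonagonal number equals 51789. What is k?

Set n(7n−5)/2 = 51789, giving 7n² − 5n − 103578 = 0.
The discriminant is 25 + 56·51789 = 2900209, and √2900209 = 1703.
So n = (5 + 1703) / 14 = 1708/14 = 122.
Check: 122·(7·122 − 5)/2 = 51789. ✓

122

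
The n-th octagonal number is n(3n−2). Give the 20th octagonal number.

1160

The 20th octagonal number is n(3n−2) with n = 20.
20·(3·20 − 2) = 20·58 = 1160.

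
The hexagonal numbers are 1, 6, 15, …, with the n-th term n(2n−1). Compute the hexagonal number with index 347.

240471

The 347th hexagonal number is n(2n−1) with n = 347.
347·(2·347 − 1) = 347·693 = 240471.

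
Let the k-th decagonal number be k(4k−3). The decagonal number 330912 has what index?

288

Set n(4n−3) = 330912, giving 4n² − 3n − 330912 = 0.
The discriminant is 9 + 16·330912 = 5294601, and √5294601 = 2301.
So n = (3 + 2301) / 8 = 2304/8 = 288.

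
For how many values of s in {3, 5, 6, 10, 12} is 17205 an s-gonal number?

2

s = 3: P(3, 185) = 17205. ✓
s = 5: P(5, 107) = 17120 and P(5, 108) = 17442; 17205 is not s-gonal.
s = 6: P(6, 93) = 17205. ✓
s = 10: P(10, 65) = 16705 and P(10, 66) = 17226; 17205 is not s-gonal.
s = 12: P(12, 59) = 17169 and P(12, 60) = 17760; 17205 is not s-gonal.
Hits: s ∈ {3, 6} → 2.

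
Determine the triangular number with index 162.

13203

The 162nd triangular number is n(n+1)/2 with n = 162.
162·163/2 = 26406/2 = 13203.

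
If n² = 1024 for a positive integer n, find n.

32

We need n² = 1024, so n = √1024 = 32.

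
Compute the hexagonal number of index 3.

3·(2·3 − 1) = 3·5 = 15.

15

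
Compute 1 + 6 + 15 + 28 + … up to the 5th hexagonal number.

Σ i(2i−1) = 2Σi² − Σi over i = 1..5.
Σi = 15 and Σi² = 55.
2·55 − 1·15 = 95.

95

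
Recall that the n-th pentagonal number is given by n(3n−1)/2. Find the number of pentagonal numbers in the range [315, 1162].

14

The n-th pentagonal number is n(3n−1)/2.
Smallest index with value ≥ 315: n = 15 (giving 330).
Largest index with value ≤ 1162: n = 28 (giving 1162).
Indices 15 through 28: 14 terms.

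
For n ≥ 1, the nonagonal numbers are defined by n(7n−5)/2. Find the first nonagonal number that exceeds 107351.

107976

Solve n(7n−5)/2 > 107351 for integer n.
The largest n with value ≤ 107351 is 175 (since 106750 ≤ 107351 < 107976), so the first above is n = 176, value 107976.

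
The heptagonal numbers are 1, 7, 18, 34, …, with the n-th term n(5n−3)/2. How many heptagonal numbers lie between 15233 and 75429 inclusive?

The n-th heptagonal number is n(5n−3)/2.
Smallest index with value ≥ 15233: n = 79 (giving 15484).
Largest index with value ≤ 75429: n = 174 (giving 75429).
Indices 79 through 174: 96 terms.

96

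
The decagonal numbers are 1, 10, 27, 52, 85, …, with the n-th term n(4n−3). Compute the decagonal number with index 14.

742

The 14th decagonal number is n(4n−3) with n = 14.
14·(4·14 − 3) = 14·53 = 742.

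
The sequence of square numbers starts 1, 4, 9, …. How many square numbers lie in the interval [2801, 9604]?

The n-th square number is n².
Smallest index with value ≥ 2801: n = 53 (giving 2809).
Largest index with value ≤ 9604: n = 98 (giving 9604).
Indices 53 through 98: 46 terms.

46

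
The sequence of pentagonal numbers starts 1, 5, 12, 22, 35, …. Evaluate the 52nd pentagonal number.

The 52nd pentagonal number is n(3n−1)/2 with n = 52.
52·(3·52 − 1)/2 = 52·155/2 = 4030.

4030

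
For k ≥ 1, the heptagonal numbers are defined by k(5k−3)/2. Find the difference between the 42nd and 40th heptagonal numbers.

42·(5·42 − 3)/2 = 4347 and 40·(5·40 − 3)/2 = 3940.
Difference: 4347 − 3940 = 407.

407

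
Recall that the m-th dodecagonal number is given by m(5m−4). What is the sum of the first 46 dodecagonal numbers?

163231

Σ i(5i−4) = 5Σi² − 4Σi over i = 1..46.
Σi = 1081 and Σi² = 33511.
5·33511 − 4·1081 = 163231.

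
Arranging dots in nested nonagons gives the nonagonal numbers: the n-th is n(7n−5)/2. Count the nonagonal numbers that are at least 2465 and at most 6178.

16

The n-th nonagonal number is n(7n−5)/2.
Smallest index with value ≥ 2465: n = 27 (giving 2484).
Largest index with value ≤ 6178: n = 42 (giving 6069).
Indices 27 through 42: 16 terms.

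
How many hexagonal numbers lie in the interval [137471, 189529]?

The n-th hexagonal number is n(2n−1).
Smallest index with value ≥ 137471: n = 263 (giving 138075).
Largest index with value ≤ 189529: n = 308 (giving 189420).
Indices 263 through 308: 46 terms.

46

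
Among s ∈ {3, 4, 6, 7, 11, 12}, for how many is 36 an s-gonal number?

s = 3: P(3, 8) = 36. ✓
s = 4: P(4, 6) = 36. ✓
s = 6: P(6, 4) = 28 and P(6, 5) = 45; 36 is not s-gonal.
s = 7: P(7, 4) = 34 and P(7, 5) = 55; 36 is not s-gonal.
s = 11: P(11, 3) = 30 and P(11, 4) = 58; 36 is not s-gonal.
s = 12: P(12, 3) = 33 and P(12, 4) = 64; 36 is not s-gonal.
Hits: s ∈ {3, 4} → 2.

2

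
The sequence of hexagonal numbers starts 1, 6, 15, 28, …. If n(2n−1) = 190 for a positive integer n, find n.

10

Set n(2n−1) = 190, giving 2n² − n − 190 = 0.
The discriminant is 1 + 8·190 = 1521, and √1521 = 39.
So n = (1 + 39) / 4 = 40/4 = 10.
Check: 10·(2·10 − 1) = 190. ✓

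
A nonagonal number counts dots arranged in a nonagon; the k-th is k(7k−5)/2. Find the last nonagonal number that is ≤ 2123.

Solve n(7n−5)/2 ≤ 2123 for integer n.
n = 24 gives 1956 ≤ 2123, while n = 25 gives 2125 > 2123; so the answer is 1956.

1956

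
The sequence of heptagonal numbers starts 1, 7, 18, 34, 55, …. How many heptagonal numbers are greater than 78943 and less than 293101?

164

The n-th heptagonal number is n(5n−3)/2.
Smallest index with value > 78943: n = 179 (giving 79834).
Largest index with value < 293101: n = 342 (giving 291897).
Indices 179 through 342: 164 terms.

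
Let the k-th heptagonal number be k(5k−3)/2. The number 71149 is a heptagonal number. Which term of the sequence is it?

Set n(5n−3)/2 = 71149, giving 5n² − 3n − 142298 = 0.
The discriminant is 9 + 40·71149 = 2845969, and √2845969 = 1687.
So n = (3 + 1687) / 10 = 1690/10 = 169.
Check: 169·(5·169 − 3)/2 = 71149. ✓

169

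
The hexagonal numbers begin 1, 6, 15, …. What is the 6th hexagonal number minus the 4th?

6·(2·6 − 1) = 66 and 4·(2·4 − 1) = 28.
Difference: 66 − 28 = 38.

38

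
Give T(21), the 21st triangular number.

21·22/2 = 462/2 = 231.

231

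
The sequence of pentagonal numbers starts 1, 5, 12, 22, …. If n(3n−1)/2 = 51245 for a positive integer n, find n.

185

Set n(3n−1)/2 = 51245, giving 3n² − n − 102490 = 0.
So n = (1 + 1109) / 6 = 1110/6 = 185.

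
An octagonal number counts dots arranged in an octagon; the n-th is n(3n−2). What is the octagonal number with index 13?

The 13th octagonal number is n(3n−2) with n = 13.
13·(3·13 − 2) = 13·37 = 481.

481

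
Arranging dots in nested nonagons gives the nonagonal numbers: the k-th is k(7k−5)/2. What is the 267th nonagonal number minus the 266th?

1863

Consecutive nonagonal numbers differ by 7n − 6: here 7·267 − 6 = 1863.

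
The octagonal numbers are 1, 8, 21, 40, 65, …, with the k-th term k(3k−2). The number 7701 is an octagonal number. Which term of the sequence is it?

51

Set n(3n−2) = 7701, giving 3n² − 2n − 7701 = 0.
So n = (2 + 304) / 6 = 306/6 = 51.
Check: 51·(3·51 − 2) = 7701. ✓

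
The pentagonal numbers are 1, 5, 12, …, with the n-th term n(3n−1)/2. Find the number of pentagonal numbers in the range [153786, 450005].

227

The n-th pentagonal number is n(3n−1)/2.
Smallest index with value ≥ 153786: n = 321 (giving 154401).
Largest index with value ≤ 450005: n = 547 (giving 448540).
Indices 321 through 547: 227 terms.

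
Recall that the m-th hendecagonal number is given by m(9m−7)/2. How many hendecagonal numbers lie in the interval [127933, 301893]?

The n-th hendecagonal number is n(9n−7)/2.
Smallest index with value ≥ 127933: n = 169 (giving 127933).
Largest index with value ≤ 301893: n = 259 (giving 300958).
Indices 169 through 259: 91 terms.

91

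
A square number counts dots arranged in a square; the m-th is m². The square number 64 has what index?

8

We need n² = 64, so n = √64 = 8.
Check: 8² = 64. ✓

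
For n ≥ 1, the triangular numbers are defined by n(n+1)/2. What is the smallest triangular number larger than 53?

Solve n(n+1)/2 > 53 for integer n.
The largest n with value ≤ 53 is 9 (since 45 ≤ 53 < 55), so the first above is n = 10, value 55.

55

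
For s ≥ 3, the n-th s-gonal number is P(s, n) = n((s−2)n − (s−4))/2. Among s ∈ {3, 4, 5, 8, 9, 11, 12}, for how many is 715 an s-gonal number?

2

s = 3: P(3, 37) = 703 and P(3, 38) = 741; 715 is not s-gonal.
s = 4: P(4, 26) = 676 and P(4, 27) = 729; 715 is not s-gonal.
s = 5: P(5, 22) = 715. ✓
s = 8: P(8, 15) = 645 and P(8, 16) = 736; 715 is not s-gonal.
s = 9: P(9, 14) = 651 and P(9, 15) = 750; 715 is not s-gonal.
s = 11: P(11, 13) = 715. ✓
s = 12: P(12, 12) = 672 and P(12, 13) = 793; 715 is not s-gonal.
Hits: s ∈ {5, 11} → 2.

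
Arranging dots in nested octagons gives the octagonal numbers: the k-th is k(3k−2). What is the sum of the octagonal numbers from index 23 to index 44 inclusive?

75251

Σ i(3i−2) = 3Σi² − 2Σi over i = 23..44.
Σi = 990 − 253 = 737 and Σi² = 29370 − 3795 = 25575.
3·25575 − 2·737 = 75251.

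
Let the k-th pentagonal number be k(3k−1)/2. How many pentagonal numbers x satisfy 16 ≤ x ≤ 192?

8

The n-th pentagonal number is n(3n−1)/2.
Smallest index with value ≥ 16: n = 4 (giving 22).
Largest index with value ≤ 192: n = 11 (giving 176).
Indices 4 through 11: 8 terms.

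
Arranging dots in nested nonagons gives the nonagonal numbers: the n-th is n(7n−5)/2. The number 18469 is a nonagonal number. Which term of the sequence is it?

Set n(7n−5)/2 = 18469, giving 7n² − 5n − 36938 = 0.
The discriminant is 25 + 56·18469 = 1034289, and √1034289 = 1017.
So n = (5 + 1017) / 14 = 1022/14 = 73.

73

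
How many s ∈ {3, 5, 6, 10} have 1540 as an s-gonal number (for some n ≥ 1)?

s = 3: P(3, 55) = 1540. ✓
s = 5: P(5, 32) = 1520 and P(5, 33) = 1617; 1540 is not s-gonal.
s = 6: P(6, 28) = 1540. ✓
s = 10: P(10, 20) = 1540. ✓
Hits: s ∈ {3, 6, 10} → 3.

3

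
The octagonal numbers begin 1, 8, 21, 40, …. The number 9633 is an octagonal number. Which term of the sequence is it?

Set n(3n−2) = 9633, giving 3n² − 2n − 9633 = 0.
So n = (2 + 340) / 6 = 342/6 = 57.
Check: 57·(3·57 − 2) = 9633. ✓

57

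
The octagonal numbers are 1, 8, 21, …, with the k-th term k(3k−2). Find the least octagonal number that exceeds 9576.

9633

Solve n(3n−2) > 9576 for integer n.
The largest n with value ≤ 9576 is 56 (since 9296 ≤ 9576 < 9633), so the first above is n = 57, value 9633.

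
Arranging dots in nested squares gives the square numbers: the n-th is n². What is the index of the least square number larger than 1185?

35

Solve n² > 1185 for integer n.
The largest n with value ≤ 1185 is 34 (since 1156 ≤ 1185 < 1225), so the first above is n = 35, value 1225.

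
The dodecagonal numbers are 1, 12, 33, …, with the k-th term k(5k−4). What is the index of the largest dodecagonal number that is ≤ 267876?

231

Solve n(5n−4) ≤ 267876 for integer n.
n = 231 gives 265881 ≤ 267876, while n = 232 gives 268192 > 267876; so the answer is index 231.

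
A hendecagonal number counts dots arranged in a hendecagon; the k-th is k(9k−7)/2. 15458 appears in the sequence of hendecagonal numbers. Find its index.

59

Set n(9n−7)/2 = 15458, giving 9n² − 7n − 30916 = 0.
The discriminant is 49 + 72·15458 = 1113025, and √1113025 = 1055.
So n = (7 + 1055) / 18 = 1062/18 = 59.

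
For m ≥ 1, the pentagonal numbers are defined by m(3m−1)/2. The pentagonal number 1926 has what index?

Set n(3n−1)/2 = 1926, giving 3n² − n − 3852 = 0.
So n = (1 + 215) / 6 = 216/6 = 36.
Check: 36·(3·36 − 1)/2 = 1926. ✓

36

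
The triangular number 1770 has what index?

Set n(n+1)/2 = 1770, giving n² + n − 3540 = 0.
So n = (-1 + 119) / 2 = 118/2 = 59.

59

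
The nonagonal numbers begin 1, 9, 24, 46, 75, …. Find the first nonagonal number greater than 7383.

7614

Solve n(7n−5)/2 > 7383 for integer n.
The largest n with value ≤ 7383 is 46 (since 7291 ≤ 7383 < 7614), so the first above is n = 47, value 7614.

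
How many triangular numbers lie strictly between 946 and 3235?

The n-th triangular number is n(n+1)/2.
Smallest index with value > 946: n = 44 (giving 990).
Largest index with value < 3235: n = 79 (giving 3160).
Indices 44 through 79: 36 terms.

36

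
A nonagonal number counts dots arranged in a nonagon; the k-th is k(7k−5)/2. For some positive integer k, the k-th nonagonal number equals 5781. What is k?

41

Set n(7n−5)/2 = 5781, giving 7n² − 5n − 11562 = 0.
The discriminant is 25 + 56·5781 = 323761, and √323761 = 569.
So n = (5 + 569) / 14 = 574/14 = 41.
Check: 41·(7·41 − 5)/2 = 5781. ✓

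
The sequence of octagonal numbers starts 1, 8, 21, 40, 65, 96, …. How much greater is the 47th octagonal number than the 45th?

548

47·(3·47 − 2) = 6533 and 45·(3·45 − 2) = 5985.
Difference: 6533 − 5985 = 548.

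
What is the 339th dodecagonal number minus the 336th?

339·(5·339 − 4) = 573249 and 336·(5·336 − 4) = 563136.
Difference: 573249 − 563136 = 10113.

10113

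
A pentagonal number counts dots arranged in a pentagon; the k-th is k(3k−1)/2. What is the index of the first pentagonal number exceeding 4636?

Solve n(3n−1)/2 > 4636 for integer n.
The largest n with value ≤ 4636 is 55 (since 4510 ≤ 4636 < 4676), so the first above is n = 56, value 4676.

56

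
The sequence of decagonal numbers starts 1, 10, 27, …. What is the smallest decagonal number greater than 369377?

371185

Solve n(4n−3) > 369377 for integer n.
The largest n with value ≤ 369377 is 304 (since 368752 ≤ 369377 < 371185), so the first above is n = 305, value 371185.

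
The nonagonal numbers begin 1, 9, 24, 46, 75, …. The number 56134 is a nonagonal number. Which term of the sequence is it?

Set n(7n−5)/2 = 56134, giving 7n² − 5n − 112268 = 0.
The discriminant is 25 + 56·56134 = 3143529, and √3143529 = 1773.
So n = (5 + 1773) / 14 = 1778/14 = 127.
Check: 127·(7·127 − 5)/2 = 56134. ✓

127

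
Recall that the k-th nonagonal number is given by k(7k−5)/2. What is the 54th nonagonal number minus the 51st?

1095

54·(7·54 − 5)/2 = 10071 and 51·(7·51 − 5)/2 = 8976.
Difference: 10071 − 8976 = 1095.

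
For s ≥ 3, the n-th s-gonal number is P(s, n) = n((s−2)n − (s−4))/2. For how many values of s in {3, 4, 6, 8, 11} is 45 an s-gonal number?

s = 3: P(3, 9) = 45. ✓
s = 4: P(4, 6) = 36 and P(4, 7) = 49; 45 is not s-gonal.
s = 6: P(6, 5) = 45. ✓
s = 8: P(8, 4) = 40 and P(8, 5) = 65; 45 is not s-gonal.
s = 11: P(11, 3) = 30 and P(11, 4) = 58; 45 is not s-gonal.
Hits: s ∈ {3, 6} → 2.

2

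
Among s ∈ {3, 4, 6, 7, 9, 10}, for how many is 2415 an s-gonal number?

2

s = 3: P(3, 69) = 2415. ✓
s = 4: P(4, 49) = 2401 and P(4, 50) = 2500; 2415 is not s-gonal.
s = 6: P(6, 35) = 2415. ✓
s = 7: P(7, 31) = 2356 and P(7, 32) = 2512; 2415 is not s-gonal.
s = 9: P(9, 26) = 2301 and P(9, 27) = 2484; 2415 is not s-gonal.
s = 10: P(10, 24) = 2232 and P(10, 25) = 2425; 2415 is not s-gonal.
Hits: s ∈ {3, 6} → 2.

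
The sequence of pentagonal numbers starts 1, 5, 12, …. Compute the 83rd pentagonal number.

The 83rd pentagonal number is n(3n−1)/2 with n = 83.
83·(3·83 − 1)/2 = 83·248/2 = 83·124 = 10292.

10292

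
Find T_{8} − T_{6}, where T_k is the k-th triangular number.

15

8·9/2 = 36 and 6·7/2 = 21.
Difference: 36 − 21 = 15.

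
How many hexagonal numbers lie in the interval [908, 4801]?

28

The n-th hexagonal number is n(2n−1).
Smallest index with value ≥ 908: n = 22 (giving 946).
Largest index with value ≤ 4801: n = 49 (giving 4753).
Indices 22 through 49: 28 terms.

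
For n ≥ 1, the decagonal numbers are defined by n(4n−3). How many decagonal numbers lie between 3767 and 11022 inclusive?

The n-th decagonal number is n(4n−3).
Smallest index with value ≥ 3767: n = 32 (giving 4000).
Largest index with value ≤ 11022: n = 52 (giving 10660).
Indices 32 through 52: 21 terms.

21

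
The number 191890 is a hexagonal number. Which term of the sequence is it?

310

Set n(2n−1) = 191890, giving 2n² − n − 191890 = 0.
The discriminant is 1 + 8·191890 = 1535121, and √1535121 = 1239.
So n = (1 + 1239) / 4 = 1240/4 = 310.
Check: 310·(2·310 − 1) = 191890. ✓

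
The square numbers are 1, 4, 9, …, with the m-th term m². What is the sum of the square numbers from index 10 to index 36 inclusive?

Σ_{i=10}^{36} i² = 16206 − 285 = 15921.

15921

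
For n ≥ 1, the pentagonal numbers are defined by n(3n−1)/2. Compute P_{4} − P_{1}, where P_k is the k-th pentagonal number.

4·(3·4 − 1)/2 = 22 and 1·(3·1 − 1)/2 = 1.
Difference: 22 − 1 = 21.

21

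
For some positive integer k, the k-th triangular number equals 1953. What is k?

Set n(n+1)/2 = 1953, giving n² + n − 3906 = 0.
The discriminant is 1 + 8·1953 = 15625, and √15625 = 125.
So n = (-1 + 125) / 2 = 124/2 = 62.

62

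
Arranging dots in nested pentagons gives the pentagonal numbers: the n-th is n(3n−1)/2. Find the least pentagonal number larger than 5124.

5192

Solve n(3n−1)/2 > 5124 for integer n.
The largest n with value ≤ 5124 is 58 (since 5017 ≤ 5124 < 5192), so the first above is n = 59, value 5192.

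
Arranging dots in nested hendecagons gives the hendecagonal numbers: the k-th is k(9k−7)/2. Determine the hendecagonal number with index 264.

312708

The 264th hendecagonal number is n(9n−7)/2 with n = 264.
264·(9·264 − 7)/2 = 264·2369/2 = 312708.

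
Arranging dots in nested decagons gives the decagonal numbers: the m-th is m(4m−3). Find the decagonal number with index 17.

The 17th decagonal number is n(4n−3) with n = 17.
17·(4·17 − 3) = 17·65 = 1105.

1105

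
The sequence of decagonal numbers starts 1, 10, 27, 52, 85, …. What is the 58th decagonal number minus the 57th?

Consecutive decagonal numbers differ by 8n − 7: here 8·58 − 7 = 457.

457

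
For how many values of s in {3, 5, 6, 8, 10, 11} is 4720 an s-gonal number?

s = 3: P(3, 96) = 4656 and P(3, 97) = 4753; 4720 is not s-gonal.
s = 5: P(5, 56) = 4676 and P(5, 57) = 4845; 4720 is not s-gonal.
s = 6: P(6, 48) = 4560 and P(6, 49) = 4753; 4720 is not s-gonal.
s = 8: P(8, 40) = 4720. ✓
s = 10: P(10, 34) = 4522 and P(10, 35) = 4795; 4720 is not s-gonal.
s = 11: P(11, 32) = 4496 and P(11, 33) = 4785; 4720 is not s-gonal.
Hits: s ∈ {8} → 1.

1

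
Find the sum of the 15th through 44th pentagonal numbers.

Σ i(3i−1)/2 = (3Σi² − Σi) / 2 over i = 15..44.
Σi = 990 − 105 = 885 and Σi² = 29370 − 1015 = 28355.
(3·28355 − 1·885) / 2 = 84180/2 = 42090.

42090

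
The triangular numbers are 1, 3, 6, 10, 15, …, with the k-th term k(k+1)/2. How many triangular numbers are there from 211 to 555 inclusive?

The n-th triangular number is n(n+1)/2.
Smallest index with value ≥ 211: n = 21 (giving 231).
Largest index with value ≤ 555: n = 32 (giving 528).
Indices 21 through 32: 12 terms.

12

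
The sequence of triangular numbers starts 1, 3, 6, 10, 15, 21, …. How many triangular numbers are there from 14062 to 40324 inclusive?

116

The n-th triangular number is n(n+1)/2.
Smallest index with value ≥ 14062: n = 168 (giving 14196).
Largest index with value ≤ 40324: n = 283 (giving 40186).
Indices 168 through 283: 116 terms.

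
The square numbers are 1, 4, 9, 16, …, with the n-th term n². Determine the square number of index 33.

The 33rd square number is n² with n = 33.
33² = 1089.

1089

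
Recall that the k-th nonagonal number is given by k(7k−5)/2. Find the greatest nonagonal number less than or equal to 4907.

Solve n(7n−5)/2 ≤ 4907 for integer n.
n = 37 gives 4699 ≤ 4907, while n = 38 gives 4959 > 4907; so the answer is 4699.

4699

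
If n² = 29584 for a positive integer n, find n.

172

We need n² = 29584, so n = √29584 = 172.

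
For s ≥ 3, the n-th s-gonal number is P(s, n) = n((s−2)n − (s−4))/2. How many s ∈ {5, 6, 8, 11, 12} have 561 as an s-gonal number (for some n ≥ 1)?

2

s = 5: P(5, 19) = 532 and P(5, 20) = 590; 561 is not s-gonal.
s = 6: P(6, 17) = 561. ✓
s = 8: P(8, 14) = 560 and P(8, 15) = 645; 561 is not s-gonal.
s = 11: P(11, 11) = 506 and P(11, 12) = 606; 561 is not s-gonal.
s = 12: P(12, 11) = 561. ✓
Hits: s ∈ {6, 12} → 2.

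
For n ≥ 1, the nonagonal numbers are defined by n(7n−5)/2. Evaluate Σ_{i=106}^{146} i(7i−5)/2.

2285381

Σ i(7i−5)/2 = (7Σi² − 5Σi) / 2 over i = 106..146.
Σi = 10731 − 5565 = 5166 and Σi² = 1048061 − 391405 = 656656.
(7·656656 − 5·5166) / 2 = 4570762/2 = 2285381.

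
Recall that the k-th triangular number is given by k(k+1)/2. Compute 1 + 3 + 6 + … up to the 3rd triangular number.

10

Σ i(i+1)/2 = (Σi² + Σi) / 2 over i = 1..3.
Σi = 6 and Σi² = 14.
(1·14 + 1·6) / 2 = 20/2 = 10.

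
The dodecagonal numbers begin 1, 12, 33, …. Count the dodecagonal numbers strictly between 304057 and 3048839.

534

The n-th dodecagonal number is n(5n−4).
Smallest index with value > 304057: n = 248 (giving 306528).
Largest index with value < 3048839: n = 781 (giving 3046681).
Indices 248 through 781: 534 terms.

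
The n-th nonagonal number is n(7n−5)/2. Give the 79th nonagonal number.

79·(7·79 − 5)/2 = 79·548/2 = 79·274 = 21646.

21646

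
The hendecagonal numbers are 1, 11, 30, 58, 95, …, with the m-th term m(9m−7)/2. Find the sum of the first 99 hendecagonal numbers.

1460250

Σ i(9i−7)/2 = (9Σi² − 7Σi) / 2 over i = 1..99.
Σi = 4950 and Σi² = 328350.
(9·328350 − 7·4950) / 2 = 2920500/2 = 1460250.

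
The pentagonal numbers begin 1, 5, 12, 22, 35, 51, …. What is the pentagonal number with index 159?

37842

The 159th pentagonal number is n(3n−1)/2 with n = 159.
159·(3·159 − 1)/2 = 159·476/2 = 159·238 = 37842.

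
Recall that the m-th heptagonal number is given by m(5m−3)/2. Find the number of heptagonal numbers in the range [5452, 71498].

123

The n-th heptagonal number is n(5n−3)/2.
Smallest index with value ≥ 5452: n = 47 (giving 5452).
Largest index with value ≤ 71498: n = 169 (giving 71149).
Indices 47 through 169: 123 terms.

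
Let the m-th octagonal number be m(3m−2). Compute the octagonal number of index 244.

178120

The 244th octagonal number is n(3n−2) with n = 244.
244·(3·244 − 2) = 244·730 = 178120.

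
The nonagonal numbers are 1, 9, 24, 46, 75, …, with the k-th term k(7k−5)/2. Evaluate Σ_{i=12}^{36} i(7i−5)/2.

53450

Σ i(7i−5)/2 = (7Σi² − 5Σi) / 2 over i = 12..36.
Σi = 666 − 66 = 600 and Σi² = 16206 − 506 = 15700.
(7·15700 − 5·600) / 2 = 106900/2 = 53450.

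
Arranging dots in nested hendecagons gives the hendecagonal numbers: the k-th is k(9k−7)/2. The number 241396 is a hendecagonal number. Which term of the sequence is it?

Set n(9n−7)/2 = 241396, giving 9n² − 7n − 482792 = 0.
The discriminant is 49 + 72·241396 = 17380561, and √17380561 = 4169.
So n = (7 + 4169) / 18 = 4176/18 = 232.

232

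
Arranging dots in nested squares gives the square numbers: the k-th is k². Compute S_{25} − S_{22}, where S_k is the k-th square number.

141

25² = 625 and 22² = 484.
Difference: 625 − 484 = 141.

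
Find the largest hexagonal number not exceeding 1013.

Solve n(2n−1) ≤ 1013 for integer n.
n = 22 gives 946 ≤ 1013, while n = 23 gives 1035 > 1013; so the answer is 946.

946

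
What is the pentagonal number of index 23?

23·(3·23 − 1)/2 = 23·68/2 = 23·34 = 782.

782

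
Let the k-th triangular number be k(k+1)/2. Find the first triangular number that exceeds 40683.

40755

Solve n(n+1)/2 > 40683 for integer n.
The largest n with value ≤ 40683 is 284 (since 40470 ≤ 40683 < 40755), so the first above is n = 285, value 40755.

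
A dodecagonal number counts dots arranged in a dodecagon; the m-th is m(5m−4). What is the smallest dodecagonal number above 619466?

621633

Solve n(5n−4) > 619466 for integer n.
The largest n with value ≤ 619466 is 352 (since 618112 ≤ 619466 < 621633), so the first above is n = 353, value 621633.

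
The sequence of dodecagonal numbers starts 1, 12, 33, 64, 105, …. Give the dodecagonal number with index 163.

The 163rd dodecagonal number is n(5n−4) with n = 163.
163·(5·163 − 4) = 163·811 = 132193.

132193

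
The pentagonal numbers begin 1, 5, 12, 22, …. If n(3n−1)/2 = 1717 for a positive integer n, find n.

Set n(3n−1)/2 = 1717, giving 3n² − n − 3434 = 0.
So n = (1 + 203) / 6 = 204/6 = 34.
Check: 34·(3·34 − 1)/2 = 1717. ✓

34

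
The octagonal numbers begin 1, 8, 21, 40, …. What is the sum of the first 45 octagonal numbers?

Σ i(3i−2) = 3Σi² − 2Σi over i = 1..45.
Σi = 1035 and Σi² = 31395.
3·31395 − 2·1035 = 92115.

92115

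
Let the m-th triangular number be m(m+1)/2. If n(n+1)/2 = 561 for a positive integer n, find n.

Set n(n+1)/2 = 561, giving n² + n − 1122 = 0.
So n = (-1 + 67) / 2 = 66/2 = 33.

33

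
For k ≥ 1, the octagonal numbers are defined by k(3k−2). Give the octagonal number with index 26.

The 26th octagonal number is n(3n−2) with n = 26.
26·(3·26 − 2) = 26·76 = 1976.

1976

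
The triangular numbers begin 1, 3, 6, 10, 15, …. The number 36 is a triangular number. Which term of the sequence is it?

8

Set n(n+1)/2 = 36, giving n² + n − 72 = 0.
The discriminant is 1 + 8·36 = 289, and √289 = 17.
So n = (-1 + 17) / 2 = 16/2 = 8.
Check: 8·9/2 = 36. ✓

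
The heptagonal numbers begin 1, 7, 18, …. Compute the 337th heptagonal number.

337·(5·337 − 3)/2 = 337·1682/2 = 337·841 = 283417.

283417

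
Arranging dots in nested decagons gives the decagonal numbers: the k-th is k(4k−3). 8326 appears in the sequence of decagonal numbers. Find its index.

46

Set n(4n−3) = 8326, giving 4n² − 3n − 8326 = 0.
The discriminant is 9 + 16·8326 = 133225, and √133225 = 365.
So n = (3 + 365) / 8 = 368/8 = 46.
Check: 46·(4·46 − 3) = 8326. ✓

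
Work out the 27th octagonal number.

The 27th octagonal number is n(3n−2) with n = 27.
27·(3·27 − 2) = 27·79 = 2133.

2133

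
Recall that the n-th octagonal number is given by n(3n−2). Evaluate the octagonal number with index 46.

The 46th octagonal number is n(3n−2) with n = 46.
46·(3·46 − 2) = 46·136 = 6256.

6256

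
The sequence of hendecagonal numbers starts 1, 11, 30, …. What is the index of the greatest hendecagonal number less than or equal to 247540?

234

Solve n(9n−7)/2 ≤ 247540 for integer n.
n = 234 gives 245583 ≤ 247540, while n = 235 gives 247690 > 247540; so the answer is index 234.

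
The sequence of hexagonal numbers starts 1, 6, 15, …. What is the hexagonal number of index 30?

30·(2·30 − 1) = 30·59 = 1770.

1770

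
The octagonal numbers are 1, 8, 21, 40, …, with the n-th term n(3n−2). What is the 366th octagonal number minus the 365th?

2191

Consecutive octagonal numbers differ by 6n − 5: here 6·366 − 5 = 2191.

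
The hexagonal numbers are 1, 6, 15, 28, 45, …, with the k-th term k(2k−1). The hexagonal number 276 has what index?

Set n(2n−1) = 276, giving 2n² − n − 276 = 0.
The discriminant is 1 + 8·276 = 2209, and √2209 = 47.
So n = (1 + 47) / 4 = 48/4 = 12.
Check: 12·(2·12 − 1) = 276. ✓

12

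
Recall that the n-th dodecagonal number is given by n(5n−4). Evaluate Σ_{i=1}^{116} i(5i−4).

Σ i(5i−4) = 5Σi² − 4Σi over i = 1..116.
Σi = 6786 and Σi² = 527046.
5·527046 − 4·6786 = 2608086.

2608086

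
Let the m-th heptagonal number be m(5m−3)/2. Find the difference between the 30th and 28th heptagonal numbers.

287

30·(5·30 − 3)/2 = 2205 and 28·(5·28 − 3)/2 = 1918.
Difference: 2205 − 1918 = 287.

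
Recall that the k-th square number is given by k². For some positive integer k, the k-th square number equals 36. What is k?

We need n² = 36, so n = √36 = 6.

6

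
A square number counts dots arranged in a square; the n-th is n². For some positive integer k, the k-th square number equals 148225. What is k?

385

We need n² = 148225, so n = √148225 = 385.
Check: 385² = 148225. ✓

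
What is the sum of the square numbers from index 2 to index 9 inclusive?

Σ_{i=2}^{9} i² = 285 − 1 = 284.

284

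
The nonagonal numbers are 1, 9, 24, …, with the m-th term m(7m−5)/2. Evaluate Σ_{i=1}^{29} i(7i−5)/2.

28855

Σ i(7i−5)/2 = (7Σi² − 5Σi) / 2 over i = 1..29.
Σi = 435 and Σi² = 8555.
(7·8555 − 5·435) / 2 = 57710/2 = 28855.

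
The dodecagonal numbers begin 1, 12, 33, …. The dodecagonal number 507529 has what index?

Set n(5n−4) = 507529, giving 5n² − 4n − 507529 = 0.
The discriminant is 16 + 20·507529 = 10150596, and √10150596 = 3186.
So n = (4 + 3186) / 10 = 3190/10 = 319.

319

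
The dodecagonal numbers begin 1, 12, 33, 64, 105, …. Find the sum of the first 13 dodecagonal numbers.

3731

Σ i(5i−4) = 5Σi² − 4Σi over i = 1..13.
Σi = 91 and Σi² = 819.
5·819 − 4·91 = 3731.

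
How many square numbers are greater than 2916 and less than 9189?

The n-th square number is n².
Smallest index with value > 2916: n = 55 (giving 3025).
Largest index with value < 9189: n = 95 (giving 9025).
Indices 55 through 95: 41 terms.

41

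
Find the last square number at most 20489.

20449

Solve n² ≤ 20489 for integer n.
n = 143 gives 20449 ≤ 20489, while n = 144 gives 20736 > 20489; so the answer is 20449.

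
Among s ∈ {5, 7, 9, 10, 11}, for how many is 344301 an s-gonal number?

s = 5: P(5, 479) = 343922 and P(5, 480) = 345360; 344301 is not s-gonal.
s = 7: P(7, 371) = 343546 and P(7, 372) = 345402; 344301 is not s-gonal.
s = 9: P(9, 314) = 344301. ✓
s = 10: P(10, 293) = 342517 and P(10, 294) = 344862; 344301 is not s-gonal.
s = 11: P(11, 276) = 341826 and P(11, 277) = 344311; 344301 is not s-gonal.
Hits: s ∈ {9} → 1.

1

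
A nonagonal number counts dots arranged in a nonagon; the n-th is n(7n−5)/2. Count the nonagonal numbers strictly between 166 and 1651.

The n-th nonagonal number is n(7n−5)/2.
Smallest index with value > 166: n = 8 (giving 204).
Largest index with value < 1651: n = 22 (giving 1639).
Indices 8 through 22: 15 terms.

15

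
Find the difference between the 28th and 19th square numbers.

28² = 784 and 19² = 361.
Difference: 784 − 361 = 423.

423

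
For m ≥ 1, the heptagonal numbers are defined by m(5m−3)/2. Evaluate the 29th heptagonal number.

The 29th heptagonal number is n(5n−3)/2 with n = 29.
29·(5·29 − 3)/2 = 29·142/2 = 29·71 = 2059.

2059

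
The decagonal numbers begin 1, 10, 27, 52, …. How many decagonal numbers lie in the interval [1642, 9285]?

The n-th decagonal number is n(4n−3).
Smallest index with value ≥ 1642: n = 21 (giving 1701).
Largest index with value ≤ 9285: n = 48 (giving 9072).
Indices 21 through 48: 28 terms.

28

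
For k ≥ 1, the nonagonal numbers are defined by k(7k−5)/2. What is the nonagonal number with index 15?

750

15·(7·15 − 5)/2 = 15·100/2 = 15·50 = 750.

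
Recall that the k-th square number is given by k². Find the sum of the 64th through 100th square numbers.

Σ_{i=64}^{100} i² = 338350 − 85344 = 253006.

253006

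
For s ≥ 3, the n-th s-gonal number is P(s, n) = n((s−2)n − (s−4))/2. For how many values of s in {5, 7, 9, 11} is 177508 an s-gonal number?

1

s = 5: P(5, 344) = 177332 and P(5, 345) = 178365; 177508 is not s-gonal.
s = 7: P(7, 266) = 176491 and P(7, 267) = 177822; 177508 is not s-gonal.
s = 9: P(9, 225) = 176625 and P(9, 226) = 178201; 177508 is not s-gonal.
s = 11: P(11, 199) = 177508. ✓
Hits: s ∈ {11} → 1.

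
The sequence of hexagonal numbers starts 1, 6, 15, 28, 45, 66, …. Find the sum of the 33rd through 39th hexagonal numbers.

Σ i(2i−1) = 2Σi² − Σi over i = 33..39.
Σi = 780 − 528 = 252 and Σi² = 20540 − 11440 = 9100.
2·9100 − 1·252 = 17948.

17948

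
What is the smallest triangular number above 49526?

49770

Solve n(n+1)/2 > 49526 for integer n.
The largest n with value ≤ 49526 is 314 (since 49455 ≤ 49526 < 49770), so the first above is n = 315, value 49770.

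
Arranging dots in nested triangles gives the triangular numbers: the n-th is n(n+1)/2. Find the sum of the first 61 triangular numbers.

Σ i(i+1)/2 = (Σi² + Σi) / 2 over i = 1..61.
Σi = 1891 and Σi² = 77531.
(1·77531 + 1·1891) / 2 = 79422/2 = 39711.

39711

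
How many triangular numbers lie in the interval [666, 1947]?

26

The n-th triangular number is n(n+1)/2.
Smallest index with value ≥ 666: n = 36 (giving 666).
Largest index with value ≤ 1947: n = 61 (giving 1891).
Indices 36 through 61: 26 terms.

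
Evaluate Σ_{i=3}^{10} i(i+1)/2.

Σ i(i+1)/2 = (Σi² + Σi) / 2 over i = 3..10.
Σi = 55 − 3 = 52 and Σi² = 385 − 5 = 380.
(1·380 + 1·52) / 2 = 432/2 = 216.

216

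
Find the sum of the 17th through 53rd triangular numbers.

25419

Σ i(i+1)/2 = (Σi² + Σi) / 2 over i = 17..53.
Σi = 1431 − 136 = 1295 and Σi² = 51039 − 1496 = 49543.
(1·49543 + 1·1295) / 2 = 50838/2 = 25419.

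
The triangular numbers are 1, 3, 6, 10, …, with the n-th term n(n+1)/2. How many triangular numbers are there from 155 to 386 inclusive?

10

The n-th triangular number is n(n+1)/2.
Smallest index with value ≥ 155: n = 18 (giving 171).
Largest index with value ≤ 386: n = 27 (giving 378).
Indices 18 through 27: 10 terms.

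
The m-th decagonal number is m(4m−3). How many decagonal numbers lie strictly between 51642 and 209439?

115

The n-th decagonal number is n(4n−3).
Smallest index with value > 51642: n = 115 (giving 52555).
Largest index with value < 209439: n = 229 (giving 209077).
Indices 115 through 229: 115 terms.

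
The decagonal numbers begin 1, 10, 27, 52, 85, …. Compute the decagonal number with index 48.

The 48th decagonal number is n(4n−3) with n = 48.
48·(4·48 − 3) = 48·189 = 9072.

9072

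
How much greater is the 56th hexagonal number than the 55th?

221

Consecutive hexagonal numbers differ by 4n − 3: here 4·56 − 3 = 221.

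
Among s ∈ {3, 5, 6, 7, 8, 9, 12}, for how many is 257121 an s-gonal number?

1

s = 3: P(3, 716) = 256686 and P(3, 717) = 257403; 257121 is not s-gonal.
s = 5: P(5, 414) = 256887 and P(5, 415) = 258130; 257121 is not s-gonal.
s = 6: P(6, 358) = 255970 and P(6, 359) = 257403; 257121 is not s-gonal.
s = 7: P(7, 321) = 257121. ✓
s = 8: P(8, 293) = 256961 and P(8, 294) = 258720; 257121 is not s-gonal.
s = 9: P(9, 271) = 256366 and P(9, 272) = 258264; 257121 is not s-gonal.
s = 12: P(12, 227) = 256737 and P(12, 228) = 259008; 257121 is not s-gonal.
Hits: s ∈ {7} → 1.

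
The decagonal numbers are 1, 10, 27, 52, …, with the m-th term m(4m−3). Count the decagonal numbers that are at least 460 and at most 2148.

12

The n-th decagonal number is n(4n−3).
Smallest index with value ≥ 460: n = 12 (giving 540).
Largest index with value ≤ 2148: n = 23 (giving 2047).
Indices 12 through 23: 12 terms.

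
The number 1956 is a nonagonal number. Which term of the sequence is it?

24

Set n(7n−5)/2 = 1956, giving 7n² − 5n − 3912 = 0.
The discriminant is 25 + 56·1956 = 109561, and √109561 = 331.
So n = (5 + 331) / 14 = 336/14 = 24.
Check: 24·(7·24 − 5)/2 = 1956. ✓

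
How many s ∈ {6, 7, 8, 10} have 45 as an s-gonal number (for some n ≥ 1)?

1

s = 6: P(6, 5) = 45. ✓
s = 7: P(7, 4) = 34 and P(7, 5) = 55; 45 is not s-gonal.
s = 8: P(8, 4) = 40 and P(8, 5) = 65; 45 is not s-gonal.
s = 10: P(10, 3) = 27 and P(10, 4) = 52; 45 is not s-gonal.
Hits: s ∈ {6} → 1.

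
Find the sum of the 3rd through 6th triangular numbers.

Σ i(i+1)/2 = (Σi² + Σi) / 2 over i = 3..6.
Σi = 21 − 3 = 18 and Σi² = 91 − 5 = 86.
(1·86 + 1·18) / 2 = 104/2 = 52.

52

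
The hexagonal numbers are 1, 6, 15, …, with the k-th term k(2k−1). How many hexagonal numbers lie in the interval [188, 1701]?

The n-th hexagonal number is n(2n−1).
Smallest index with value ≥ 188: n = 10 (giving 190).
Largest index with value ≤ 1701: n = 29 (giving 1653).
Indices 10 through 29: 20 terms.

20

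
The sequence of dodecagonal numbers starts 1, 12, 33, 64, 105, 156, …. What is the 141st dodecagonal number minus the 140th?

Consecutive dodecagonal numbers differ by 10n − 9: here 10·141 − 9 = 1401.

1401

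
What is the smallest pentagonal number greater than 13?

22

Solve n(3n−1)/2 > 13 for integer n.
The largest n with value ≤ 13 is 3 (since 12 ≤ 13 < 22), so the first above is n = 4, value 22.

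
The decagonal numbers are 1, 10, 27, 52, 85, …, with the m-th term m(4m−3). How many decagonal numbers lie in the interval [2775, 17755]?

The n-th decagonal number is n(4n−3).
Smallest index with value ≥ 2775: n = 27 (giving 2835).
Largest index with value ≤ 17755: n = 67 (giving 17755).
Indices 27 through 67: 41 terms.

41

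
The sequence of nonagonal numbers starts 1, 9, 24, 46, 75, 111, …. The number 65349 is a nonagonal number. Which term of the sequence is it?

Set n(7n−5)/2 = 65349, giving 7n² − 5n − 130698 = 0.
So n = (5 + 1913) / 14 = 1918/14 = 137.
Check: 137·(7·137 − 5)/2 = 65349. ✓

137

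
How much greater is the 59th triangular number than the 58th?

59

Consecutive triangular numbers differ by n: T_{59} − T_{58} = 59.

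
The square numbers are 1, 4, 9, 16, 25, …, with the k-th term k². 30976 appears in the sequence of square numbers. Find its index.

176

We need n² = 30976, so n = √30976 = 176.
Check: 176² = 30976. ✓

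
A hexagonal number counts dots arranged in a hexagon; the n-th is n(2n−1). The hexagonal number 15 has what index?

Set n(2n−1) = 15, giving 2n² − n − 15 = 0.
The discriminant is 1 + 8·15 = 121, and √121 = 11.
So n = (1 + 11) / 4 = 12/4 = 3.

3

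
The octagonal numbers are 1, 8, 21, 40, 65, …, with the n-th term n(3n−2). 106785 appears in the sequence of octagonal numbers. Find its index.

189

Set n(3n−2) = 106785, giving 3n² − 2n − 106785 = 0.
The discriminant is 4 + 12·106785 = 1281424, and √1281424 = 1132.
So n = (2 + 1132) / 6 = 1134/6 = 189.
Check: 189·(3·189 − 2) = 106785. ✓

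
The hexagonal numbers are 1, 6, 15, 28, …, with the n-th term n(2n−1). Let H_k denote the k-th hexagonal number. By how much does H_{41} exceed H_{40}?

161

Consecutive hexagonal numbers differ by 4n − 3: here 4·41 − 3 = 161.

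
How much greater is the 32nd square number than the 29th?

183

32² = 1024 and 29² = 841.
Difference: 1024 − 841 = 183.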